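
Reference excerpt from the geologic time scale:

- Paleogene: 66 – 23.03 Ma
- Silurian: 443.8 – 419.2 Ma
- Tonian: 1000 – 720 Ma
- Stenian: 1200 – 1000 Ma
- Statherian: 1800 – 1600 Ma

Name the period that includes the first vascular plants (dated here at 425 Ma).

425 Ma lies between 443.8 and 419.2 Ma, so it falls in the Silurian.

Silurian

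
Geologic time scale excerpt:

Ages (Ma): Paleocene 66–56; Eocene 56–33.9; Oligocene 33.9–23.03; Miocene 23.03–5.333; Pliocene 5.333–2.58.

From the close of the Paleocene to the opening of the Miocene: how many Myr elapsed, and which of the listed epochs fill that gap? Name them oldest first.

32.97 million years; Eocene, Oligocene

End of Paleocene = 56 Ma; start of Miocene = 23.03 Ma.
Gap = 56 − 23.03 = 32.97 Myr.
Epochs wholly inside 56–23.03 Ma: Eocene (56–33.9), Oligocene (33.9–23.03).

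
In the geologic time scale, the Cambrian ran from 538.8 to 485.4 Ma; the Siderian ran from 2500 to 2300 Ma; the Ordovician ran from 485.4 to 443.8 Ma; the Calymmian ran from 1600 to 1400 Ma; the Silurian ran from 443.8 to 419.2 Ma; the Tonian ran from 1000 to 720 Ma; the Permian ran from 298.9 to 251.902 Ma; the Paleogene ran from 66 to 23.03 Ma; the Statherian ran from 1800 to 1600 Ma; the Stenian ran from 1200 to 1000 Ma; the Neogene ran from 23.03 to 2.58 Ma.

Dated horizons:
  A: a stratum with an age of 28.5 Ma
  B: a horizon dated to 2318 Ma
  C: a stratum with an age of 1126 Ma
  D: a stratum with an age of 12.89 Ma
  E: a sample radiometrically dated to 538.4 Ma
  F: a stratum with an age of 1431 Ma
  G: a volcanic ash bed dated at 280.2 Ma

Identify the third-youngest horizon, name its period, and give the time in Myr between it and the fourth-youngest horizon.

G, in the Permian; 258.2 million years to E

Sorted youngest-first by Ma: D (12.89), A (28.5), G (280.2), E (538.4), C (1126), F (1431), B (2318).
The third youngest is G at 280.2 Ma, which lies in 298.9–251.902 Ma: the Permian.
The fourth youngest is E at 538.4 Ma; separation = |280.2 − 538.4| = 258.2 Myr.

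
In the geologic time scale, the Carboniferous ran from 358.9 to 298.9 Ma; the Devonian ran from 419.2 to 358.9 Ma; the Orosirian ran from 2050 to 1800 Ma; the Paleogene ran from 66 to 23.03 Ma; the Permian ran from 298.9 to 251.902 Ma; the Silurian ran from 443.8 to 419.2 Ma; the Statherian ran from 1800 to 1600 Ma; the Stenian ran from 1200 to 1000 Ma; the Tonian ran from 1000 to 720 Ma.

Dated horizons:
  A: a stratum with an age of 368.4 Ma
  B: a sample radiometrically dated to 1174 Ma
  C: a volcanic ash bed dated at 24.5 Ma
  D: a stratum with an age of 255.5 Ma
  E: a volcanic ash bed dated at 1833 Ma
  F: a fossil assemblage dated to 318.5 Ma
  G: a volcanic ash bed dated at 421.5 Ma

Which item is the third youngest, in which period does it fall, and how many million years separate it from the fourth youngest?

F, in the Carboniferous; 49.9 million years to A

Sorted youngest-first by Ma: C (24.5), D (255.5), F (318.5), A (368.4), G (421.5), B (1174), E (1833).
The third youngest is F at 318.5 Ma, which lies in 358.9–298.9 Ma: the Carboniferous.
The fourth youngest is A at 368.4 Ma; separation = |318.5 − 368.4| = 49.9 Myr.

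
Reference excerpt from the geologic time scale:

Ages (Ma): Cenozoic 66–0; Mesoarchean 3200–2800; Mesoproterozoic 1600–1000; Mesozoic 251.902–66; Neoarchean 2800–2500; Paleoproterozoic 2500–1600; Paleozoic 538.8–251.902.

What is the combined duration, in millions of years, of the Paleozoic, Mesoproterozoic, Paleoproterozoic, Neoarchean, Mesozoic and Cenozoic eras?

Each duration: Paleozoic = 286.898; Mesoproterozoic = 600; Paleoproterozoic = 900; Neoarchean = 300; Mesozoic = 185.902; Cenozoic = 66.
Sum: 286.898 + 600 + 900 + 300 + 185.902 + 66 = 2338.8 Myr.

2338.8 million years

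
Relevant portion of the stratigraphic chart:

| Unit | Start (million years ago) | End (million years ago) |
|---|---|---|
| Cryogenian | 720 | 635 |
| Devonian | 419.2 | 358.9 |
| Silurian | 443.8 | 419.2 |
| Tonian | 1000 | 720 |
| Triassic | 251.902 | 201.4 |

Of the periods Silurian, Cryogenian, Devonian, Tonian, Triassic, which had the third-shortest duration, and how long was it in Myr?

Durations: Silurian 24.6; Cryogenian 85; Devonian 60.3; Tonian 280; Triassic 50.502 Myr.
Sorted shortest-first: Silurian (24.6), Triassic (50.502), Devonian (60.3), Cryogenian (85), Tonian (280).
The third shortest is Devonian at 60.3 Myr.

Devonian, 60.3 million years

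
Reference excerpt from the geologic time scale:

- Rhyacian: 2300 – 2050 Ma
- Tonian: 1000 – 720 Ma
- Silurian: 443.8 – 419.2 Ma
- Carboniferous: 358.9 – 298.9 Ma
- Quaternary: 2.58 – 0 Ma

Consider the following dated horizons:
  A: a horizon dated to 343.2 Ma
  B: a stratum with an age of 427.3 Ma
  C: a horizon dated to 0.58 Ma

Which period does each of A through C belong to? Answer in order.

A — Carboniferous; B — Silurian; C — Quaternary

Match each age against the start–end ranges in the excerpt: A = 343.2 Ma → Carboniferous (358.9–298.9); B = 427.3 Ma → Silurian (443.8–419.2); C = 0.58 Ma → Quaternary (2.58–0).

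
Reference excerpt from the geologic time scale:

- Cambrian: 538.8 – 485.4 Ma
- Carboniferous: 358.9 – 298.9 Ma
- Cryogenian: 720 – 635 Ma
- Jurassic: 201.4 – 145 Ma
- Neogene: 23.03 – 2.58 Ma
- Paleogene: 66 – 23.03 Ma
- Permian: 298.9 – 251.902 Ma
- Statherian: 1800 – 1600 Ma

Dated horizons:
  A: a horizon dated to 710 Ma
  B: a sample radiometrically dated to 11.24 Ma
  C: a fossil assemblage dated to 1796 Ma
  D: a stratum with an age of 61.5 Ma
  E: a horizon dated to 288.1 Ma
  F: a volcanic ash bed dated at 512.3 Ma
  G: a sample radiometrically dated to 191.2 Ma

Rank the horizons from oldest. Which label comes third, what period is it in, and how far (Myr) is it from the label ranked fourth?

F, in the Cambrian; 224.2 million years to E

Larger Ma means older, so oldest first: C 1796 > A 710 > F 512.3 > E 288.1 > G 191.2 > D 61.5 > B 11.24.
Counting 3 along gives F (512.3 Ma); the excerpt puts that inside the Cambrian, 538.8–485.4 Ma.
Next in line is E (288.1 Ma), and 512.3 − 288.1 = 224.2 Myr.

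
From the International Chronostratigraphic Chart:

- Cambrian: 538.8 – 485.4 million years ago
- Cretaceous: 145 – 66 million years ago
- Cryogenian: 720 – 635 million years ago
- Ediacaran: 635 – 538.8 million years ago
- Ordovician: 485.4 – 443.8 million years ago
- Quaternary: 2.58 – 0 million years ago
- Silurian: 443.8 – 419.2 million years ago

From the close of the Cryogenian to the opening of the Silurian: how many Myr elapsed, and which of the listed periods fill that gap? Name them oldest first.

191.2 million years; Ediacaran, Cambrian, Ordovician

The Cryogenian closes at 635 Ma and the Silurian opens at 443.8 Ma, so the interval is 635 − 443.8 = 191.2 Myr.
A period fits inside if it starts at or after 635 Ma and ends at or before 443.8 Ma; oldest first that gives Ediacaran, Cambrian, Ordovician.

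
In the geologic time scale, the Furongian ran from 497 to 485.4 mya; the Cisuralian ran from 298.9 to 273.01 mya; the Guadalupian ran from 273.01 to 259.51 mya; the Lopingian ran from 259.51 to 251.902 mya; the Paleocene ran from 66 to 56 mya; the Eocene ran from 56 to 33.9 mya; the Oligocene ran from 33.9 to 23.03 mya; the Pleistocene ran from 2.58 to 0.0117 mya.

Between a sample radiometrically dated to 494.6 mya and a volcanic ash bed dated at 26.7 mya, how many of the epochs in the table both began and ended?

5

494.6 Ma sits inside the Furongian (497–485.4) and 26.7 Ma inside the Oligocene (33.9–23.03); neither of those is wholly between the two dates.
The listed epochs lying completely between them are Cisuralian, Guadalupian, Lopingian, Paleocene, Eocene — 5 in all.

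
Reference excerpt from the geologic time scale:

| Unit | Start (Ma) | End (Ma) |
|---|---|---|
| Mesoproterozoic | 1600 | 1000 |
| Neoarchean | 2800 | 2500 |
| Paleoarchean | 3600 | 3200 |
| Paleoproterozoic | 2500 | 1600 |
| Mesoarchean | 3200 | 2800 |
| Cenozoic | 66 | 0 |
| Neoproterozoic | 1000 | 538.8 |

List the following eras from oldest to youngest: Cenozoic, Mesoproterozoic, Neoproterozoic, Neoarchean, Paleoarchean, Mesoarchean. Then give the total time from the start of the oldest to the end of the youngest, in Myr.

Start ages (Ma): Paleoarchean 3600, Mesoarchean 3200, Neoarchean 2800, Mesoproterozoic 1600, Neoproterozoic 1000, Cenozoic 66.
Ordered oldest to youngest: Paleoarchean, Mesoarchean, Neoarchean, Mesoproterozoic, Neoproterozoic, Cenozoic.
Span = 3600 − 0 = 3600 Myr.

Paleoarchean, Mesoarchean, Neoarchean, Mesoproterozoic, Neoproterozoic, Cenozoic; total span 3600 Myr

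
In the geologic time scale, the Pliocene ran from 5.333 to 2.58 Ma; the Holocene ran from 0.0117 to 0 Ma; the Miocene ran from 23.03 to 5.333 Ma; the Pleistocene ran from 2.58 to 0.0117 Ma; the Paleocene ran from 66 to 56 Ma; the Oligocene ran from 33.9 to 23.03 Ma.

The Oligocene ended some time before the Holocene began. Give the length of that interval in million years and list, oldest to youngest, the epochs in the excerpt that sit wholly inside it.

23.0183 million years; Miocene, Pliocene, Pleistocene

End of Oligocene = 23.03 Ma; start of Holocene = 0.0117 Ma.
Gap = 23.03 − 0.0117 = 23.0183 Myr.
Epochs wholly inside 23.03–0.0117 Ma: Miocene (23.03–5.333), Pliocene (5.333–2.58), Pleistocene (2.58–0.0117).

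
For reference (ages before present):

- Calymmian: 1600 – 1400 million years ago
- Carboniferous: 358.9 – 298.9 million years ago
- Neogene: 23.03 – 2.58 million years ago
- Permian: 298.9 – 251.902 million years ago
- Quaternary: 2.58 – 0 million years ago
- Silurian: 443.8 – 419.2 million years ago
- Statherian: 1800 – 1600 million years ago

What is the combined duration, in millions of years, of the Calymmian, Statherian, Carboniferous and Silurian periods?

Each duration: Calymmian = 200; Statherian = 200; Carboniferous = 60; Silurian = 24.6.
Sum: 200 + 200 + 60 + 24.6 = 484.6 Myr.

484.6 million years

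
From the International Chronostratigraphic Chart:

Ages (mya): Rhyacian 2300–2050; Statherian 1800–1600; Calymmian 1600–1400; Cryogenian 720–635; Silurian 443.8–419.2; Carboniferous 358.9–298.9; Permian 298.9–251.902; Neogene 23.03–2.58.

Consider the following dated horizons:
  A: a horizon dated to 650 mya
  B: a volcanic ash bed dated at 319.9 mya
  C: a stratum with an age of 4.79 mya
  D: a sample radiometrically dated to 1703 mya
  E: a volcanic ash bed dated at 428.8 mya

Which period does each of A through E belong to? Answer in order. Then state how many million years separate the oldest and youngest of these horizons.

Match each age against the start–end ranges in the excerpt: A = 650 Ma → Cryogenian (720–635); B = 319.9 Ma → Carboniferous (358.9–298.9); C = 4.79 Ma → Neogene (23.03–2.58); D = 1703 Ma → Statherian (1800–1600); E = 428.8 Ma → Silurian (443.8–419.2).
The largest age is 1703 Ma and the smallest is 4.79 Ma; their difference is 1698.21 Myr.

A — Cryogenian; B — Carboniferous; C — Neogene; D — Statherian; E — Silurian; span 1698.21 million years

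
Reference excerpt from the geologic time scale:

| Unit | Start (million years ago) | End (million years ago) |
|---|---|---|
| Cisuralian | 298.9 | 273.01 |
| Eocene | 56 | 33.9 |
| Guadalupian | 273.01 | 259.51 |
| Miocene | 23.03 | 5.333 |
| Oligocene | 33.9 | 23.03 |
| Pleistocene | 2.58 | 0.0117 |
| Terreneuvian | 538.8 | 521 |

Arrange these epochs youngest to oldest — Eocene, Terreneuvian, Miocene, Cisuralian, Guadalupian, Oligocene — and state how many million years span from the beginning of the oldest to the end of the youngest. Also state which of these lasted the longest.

Miocene → Oligocene → Eocene → Guadalupian → Cisuralian → Terreneuvian; total span 533.467 Myr; longest is Cisuralian

Start ages (Ma): Terreneuvian 538.8, Cisuralian 298.9, Guadalupian 273.01, Eocene 56, Oligocene 33.9, Miocene 23.03.
Ordered youngest to oldest: Miocene, Oligocene, Eocene, Guadalupian, Cisuralian, Terreneuvian.
Span = 538.8 − 5.333 = 533.467 Myr.
Durations: Miocene 17.697, Cisuralian 25.89, Oligocene 10.87, Terreneuvian 17.8, Guadalupian 13.5, Eocene 22.1 → longest is Cisuralian (25.89 Myr).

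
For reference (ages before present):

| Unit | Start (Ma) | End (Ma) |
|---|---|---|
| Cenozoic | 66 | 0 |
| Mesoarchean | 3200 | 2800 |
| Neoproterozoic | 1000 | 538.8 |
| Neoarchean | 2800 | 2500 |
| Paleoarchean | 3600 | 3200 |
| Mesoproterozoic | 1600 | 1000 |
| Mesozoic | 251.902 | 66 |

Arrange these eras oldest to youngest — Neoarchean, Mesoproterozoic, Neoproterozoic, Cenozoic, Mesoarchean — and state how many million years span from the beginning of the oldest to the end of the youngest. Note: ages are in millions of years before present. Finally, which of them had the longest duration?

Mesoarchean, Neoarchean, Mesoproterozoic, Neoproterozoic, Cenozoic; total span 3200 Myr; longest is Mesoproterozoic

Start ages (Ma): Mesoarchean 3200, Neoarchean 2800, Mesoproterozoic 1600, Neoproterozoic 1000, Cenozoic 66.
Ordered oldest to youngest: Mesoarchean, Neoarchean, Mesoproterozoic, Neoproterozoic, Cenozoic.
Span = 3200 − 0 = 3200 Myr.
Durations: Mesoarchean 400, Cenozoic 66, Neoarchean 300, Mesoproterozoic 600, Neoproterozoic 461.2 → longest is Mesoproterozoic (600 Myr).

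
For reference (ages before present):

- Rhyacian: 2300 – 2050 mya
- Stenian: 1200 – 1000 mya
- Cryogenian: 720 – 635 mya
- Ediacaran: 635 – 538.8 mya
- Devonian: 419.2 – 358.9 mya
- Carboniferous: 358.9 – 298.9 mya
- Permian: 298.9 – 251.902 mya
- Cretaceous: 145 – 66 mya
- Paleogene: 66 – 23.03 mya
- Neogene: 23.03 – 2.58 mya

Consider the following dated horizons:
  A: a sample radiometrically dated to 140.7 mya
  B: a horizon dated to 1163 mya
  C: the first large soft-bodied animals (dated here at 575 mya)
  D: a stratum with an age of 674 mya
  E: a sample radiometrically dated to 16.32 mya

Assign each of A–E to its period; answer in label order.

A: 140.7 Ma lies in 145–66 Ma, so Cretaceous.
B: 1163 Ma lies in 1200–1000 Ma, so Stenian.
C: 575 Ma lies in 635–538.8 Ma, so Ediacaran.
D: 674 Ma lies in 720–635 Ma, so Cryogenian.
E: 16.32 Ma lies in 23.03–2.58 Ma, so Neogene.

A — Cretaceous; B — Stenian; C — Ediacaran; D — Cryogenian; E — Neogene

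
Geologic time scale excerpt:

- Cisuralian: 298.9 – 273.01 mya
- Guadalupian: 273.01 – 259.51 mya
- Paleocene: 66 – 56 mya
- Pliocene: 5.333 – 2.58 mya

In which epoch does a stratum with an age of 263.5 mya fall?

Guadalupian

263.5 Ma lies between 273.01 and 259.51 Ma, so it falls in the Guadalupian.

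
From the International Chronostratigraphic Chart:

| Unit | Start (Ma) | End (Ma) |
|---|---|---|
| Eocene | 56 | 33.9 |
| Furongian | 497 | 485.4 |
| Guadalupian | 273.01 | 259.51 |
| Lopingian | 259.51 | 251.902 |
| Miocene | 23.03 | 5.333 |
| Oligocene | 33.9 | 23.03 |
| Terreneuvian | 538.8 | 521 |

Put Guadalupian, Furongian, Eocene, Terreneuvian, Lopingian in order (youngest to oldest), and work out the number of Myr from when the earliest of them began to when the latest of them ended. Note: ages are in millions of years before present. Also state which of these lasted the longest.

From the excerpt: Guadalupian 273.01–259.51; Furongian 497–485.4; Eocene 56–33.9; Terreneuvian 538.8–521; Lopingian 259.51–251.902 (Ma).
Larger Ma is earlier, so the oldest is Terreneuvian and the youngest is Eocene; youngest to oldest: Eocene, Lopingian, Guadalupian, Furongian, Terreneuvian.
Oldest start 538.8 minus youngest end 33.9 gives 504.9 Myr overall.
Individual lengths (start − end): Lopingian 7.608; Furongian 11.6; Terreneuvian 17.8; Eocene 22.1; Guadalupian 13.5. The largest is Eocene at 22.1 Myr.

Eocene → Lopingian → Guadalupian → Furongian → Terreneuvian; total span 504.9 Myr; longest is Eocene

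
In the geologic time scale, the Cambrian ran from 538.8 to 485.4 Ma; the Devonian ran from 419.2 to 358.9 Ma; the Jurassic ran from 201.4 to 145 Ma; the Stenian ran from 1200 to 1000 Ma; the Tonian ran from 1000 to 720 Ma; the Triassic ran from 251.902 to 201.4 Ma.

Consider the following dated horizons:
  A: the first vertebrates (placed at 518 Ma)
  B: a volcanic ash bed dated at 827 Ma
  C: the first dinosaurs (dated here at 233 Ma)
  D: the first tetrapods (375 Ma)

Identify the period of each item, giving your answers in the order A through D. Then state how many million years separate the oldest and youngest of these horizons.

A: 518 Ma lies in 538.8–485.4 Ma, so Cambrian.
B: 827 Ma lies in 1000–720 Ma, so Tonian.
C: 233 Ma lies in 251.902–201.4 Ma, so Triassic.
D: 375 Ma lies in 419.2–358.9 Ma, so Devonian.
Oldest = 827 Ma, youngest = 233 Ma → span 594 Myr.

A — Cambrian; B — Tonian; C — Triassic; D — Devonian; span 594 million years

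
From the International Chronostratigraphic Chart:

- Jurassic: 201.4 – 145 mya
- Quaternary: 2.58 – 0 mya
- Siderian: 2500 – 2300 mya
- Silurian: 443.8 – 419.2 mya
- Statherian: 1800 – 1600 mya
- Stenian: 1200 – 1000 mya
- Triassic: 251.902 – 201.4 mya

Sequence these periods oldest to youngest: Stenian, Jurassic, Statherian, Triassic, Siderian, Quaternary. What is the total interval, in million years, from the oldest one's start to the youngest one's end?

Siderian, Statherian, Stenian, Triassic, Jurassic, Quaternary; total span 2500 Myr

From the excerpt: Stenian 1200–1000; Jurassic 201.4–145; Statherian 1800–1600; Triassic 251.902–201.4; Siderian 2500–2300; Quaternary 2.58–0 (Ma).
Larger Ma is earlier, so the oldest is Siderian and the youngest is Quaternary; oldest to youngest: Siderian, Statherian, Stenian, Triassic, Jurassic, Quaternary.
Oldest start 2500 minus youngest end 0 gives 2500 Myr overall.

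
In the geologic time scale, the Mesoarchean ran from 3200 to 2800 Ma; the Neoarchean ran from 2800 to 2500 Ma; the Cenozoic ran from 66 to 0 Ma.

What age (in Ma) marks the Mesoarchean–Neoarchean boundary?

2800 Ma

The Mesoarchean ends and the Neoarchean begins at 2800 Ma.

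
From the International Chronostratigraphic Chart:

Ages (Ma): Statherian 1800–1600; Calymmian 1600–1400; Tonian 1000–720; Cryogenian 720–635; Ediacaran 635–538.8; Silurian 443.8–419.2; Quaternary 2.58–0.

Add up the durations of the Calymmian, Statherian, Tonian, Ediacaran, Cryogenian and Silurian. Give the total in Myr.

Duration is start − end for each: (1600 − 1400) + (1800 − 1600) + (1000 − 720) + (635 − 538.8) + (720 − 635) + (443.8 − 419.2).
That is 200 + 200 + 280 + 96.2 + 85 + 24.6, which totals 885.8 million years.

885.8 million years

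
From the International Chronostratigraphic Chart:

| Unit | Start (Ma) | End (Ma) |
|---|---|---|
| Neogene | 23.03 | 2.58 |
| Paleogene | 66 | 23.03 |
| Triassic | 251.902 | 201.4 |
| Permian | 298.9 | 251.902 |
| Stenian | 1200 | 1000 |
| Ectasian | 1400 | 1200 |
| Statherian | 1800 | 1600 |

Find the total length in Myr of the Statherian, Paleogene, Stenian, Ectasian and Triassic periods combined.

693.472 million years

Each duration: Statherian = 200; Paleogene = 42.97; Stenian = 200; Ectasian = 200; Triassic = 50.502.
Sum: 200 + 42.97 + 200 + 200 + 50.502 = 693.472 Myr.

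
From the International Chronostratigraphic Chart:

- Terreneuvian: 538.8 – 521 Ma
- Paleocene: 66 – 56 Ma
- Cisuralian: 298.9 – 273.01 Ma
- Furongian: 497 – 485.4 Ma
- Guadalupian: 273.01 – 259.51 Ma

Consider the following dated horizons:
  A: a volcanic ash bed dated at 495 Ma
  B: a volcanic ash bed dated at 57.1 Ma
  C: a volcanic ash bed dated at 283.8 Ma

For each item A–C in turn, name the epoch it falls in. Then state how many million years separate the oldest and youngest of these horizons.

Match each age against the start–end ranges in the excerpt: A = 495 Ma → Furongian (497–485.4); B = 57.1 Ma → Paleocene (66–56); C = 283.8 Ma → Cisuralian (298.9–273.01).
The largest age is 495 Ma and the smallest is 57.1 Ma; their difference is 437.9 Myr.

A — Furongian; B — Paleocene; C — Cisuralian; span 437.9 million years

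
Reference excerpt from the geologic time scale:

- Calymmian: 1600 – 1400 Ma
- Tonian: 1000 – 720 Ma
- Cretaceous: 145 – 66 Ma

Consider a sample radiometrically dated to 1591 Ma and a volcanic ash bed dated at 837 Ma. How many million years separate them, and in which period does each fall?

754 million years apart; the first in the Calymmian, the second in the Tonian

Elapsed time: 1591 − 837 = 754 Myr.
1591 Ma lies within 1600–1400 Ma: Calymmian.
837 Ma lies within 1000–720 Ma: Tonian.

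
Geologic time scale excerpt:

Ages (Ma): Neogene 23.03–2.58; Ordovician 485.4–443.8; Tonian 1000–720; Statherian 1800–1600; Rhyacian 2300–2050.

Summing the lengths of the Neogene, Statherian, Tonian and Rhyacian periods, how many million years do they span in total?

Duration is start − end for each: (23.03 − 2.58) + (1800 − 1600) + (1000 − 720) + (2300 − 2050).
That is 20.45 + 200 + 280 + 250, which totals 750.45 million years.

750.45 million years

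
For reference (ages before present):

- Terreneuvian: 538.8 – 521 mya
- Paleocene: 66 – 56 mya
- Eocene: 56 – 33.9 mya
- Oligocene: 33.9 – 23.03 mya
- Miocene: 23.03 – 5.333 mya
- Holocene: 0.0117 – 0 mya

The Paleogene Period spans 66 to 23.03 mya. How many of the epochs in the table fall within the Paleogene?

3

Epochs inside 66–23.03 Ma: Paleocene, Eocene, Oligocene — 3 in total.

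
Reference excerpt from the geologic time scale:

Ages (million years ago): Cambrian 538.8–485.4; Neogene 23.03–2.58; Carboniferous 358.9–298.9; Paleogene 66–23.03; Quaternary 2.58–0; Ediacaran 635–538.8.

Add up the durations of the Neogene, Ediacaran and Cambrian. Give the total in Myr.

Duration is start − end for each: (23.03 − 2.58) + (635 − 538.8) + (538.8 − 485.4).
That is 20.45 + 96.2 + 53.4, which totals 170.05 million years.

170.05 million years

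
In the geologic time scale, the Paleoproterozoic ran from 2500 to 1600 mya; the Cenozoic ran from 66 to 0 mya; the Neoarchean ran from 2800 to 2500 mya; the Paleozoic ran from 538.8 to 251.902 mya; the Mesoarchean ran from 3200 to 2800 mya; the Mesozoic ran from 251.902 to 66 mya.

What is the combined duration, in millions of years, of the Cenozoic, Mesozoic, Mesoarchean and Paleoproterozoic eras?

Duration is start − end for each: (66 − 0) + (251.902 − 66) + (3200 − 2800) + (2500 − 1600).
That is 66 + 185.902 + 400 + 900, which totals 1551.902 million years.

1551.902 million years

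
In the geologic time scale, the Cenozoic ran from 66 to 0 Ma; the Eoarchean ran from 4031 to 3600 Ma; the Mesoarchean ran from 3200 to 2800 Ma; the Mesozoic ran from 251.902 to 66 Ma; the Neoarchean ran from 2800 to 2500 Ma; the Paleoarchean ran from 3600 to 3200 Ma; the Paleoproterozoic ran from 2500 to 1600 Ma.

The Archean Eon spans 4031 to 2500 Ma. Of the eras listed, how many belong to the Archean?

4

Eras inside 4031–2500 Ma: Eoarchean, Paleoarchean, Mesoarchean, Neoarchean — 4 in total.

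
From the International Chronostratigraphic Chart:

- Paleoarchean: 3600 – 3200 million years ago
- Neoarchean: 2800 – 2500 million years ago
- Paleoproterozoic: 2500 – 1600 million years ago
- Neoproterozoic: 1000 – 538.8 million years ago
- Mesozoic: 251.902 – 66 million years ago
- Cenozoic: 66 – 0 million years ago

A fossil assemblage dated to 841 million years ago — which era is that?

841 Ma lies between 1000 and 538.8 Ma, so it falls in the Neoproterozoic.

Neoproterozoic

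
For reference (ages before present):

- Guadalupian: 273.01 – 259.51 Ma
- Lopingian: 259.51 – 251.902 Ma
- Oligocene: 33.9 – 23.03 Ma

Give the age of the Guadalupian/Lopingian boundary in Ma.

The Guadalupian ends and the Lopingian begins at 259.51 Ma.

259.51 Ma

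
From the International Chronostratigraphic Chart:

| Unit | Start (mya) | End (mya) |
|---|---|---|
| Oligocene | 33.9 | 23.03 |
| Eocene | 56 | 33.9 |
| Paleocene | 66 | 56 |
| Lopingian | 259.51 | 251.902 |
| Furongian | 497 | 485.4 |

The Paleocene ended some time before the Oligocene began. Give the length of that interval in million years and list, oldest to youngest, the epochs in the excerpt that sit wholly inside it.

The Paleocene closes at 56 Ma and the Oligocene opens at 33.9 Ma, so the interval is 56 − 33.9 = 22.1 Myr.
An epoch fits inside if it starts at or after 56 Ma and ends at or before 33.9 Ma; oldest first that gives Eocene.

22.1 million years; Eocene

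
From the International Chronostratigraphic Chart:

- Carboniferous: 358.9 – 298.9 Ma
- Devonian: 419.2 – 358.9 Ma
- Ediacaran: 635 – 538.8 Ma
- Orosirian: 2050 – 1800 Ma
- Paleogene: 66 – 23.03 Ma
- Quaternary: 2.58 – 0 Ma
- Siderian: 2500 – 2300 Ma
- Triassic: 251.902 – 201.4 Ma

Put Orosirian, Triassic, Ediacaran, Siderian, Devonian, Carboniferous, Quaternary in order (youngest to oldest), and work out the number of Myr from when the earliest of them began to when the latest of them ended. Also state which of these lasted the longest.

Quaternary, Triassic, Carboniferous, Devonian, Ediacaran, Orosirian, Siderian; total span 2500 Myr; longest is Orosirian

Start ages (Ma): Siderian 2500, Orosirian 2050, Ediacaran 635, Devonian 419.2, Carboniferous 358.9, Triassic 251.902, Quaternary 2.58.
Ordered youngest to oldest: Quaternary, Triassic, Carboniferous, Devonian, Ediacaran, Orosirian, Siderian.
Span = 2500 − 0 = 2500 Myr.
Durations: Siderian 200, Ediacaran 96.2, Devonian 60.3, Carboniferous 60, Triassic 50.502, Orosirian 250, Quaternary 2.58 → longest is Orosirian (250 Myr).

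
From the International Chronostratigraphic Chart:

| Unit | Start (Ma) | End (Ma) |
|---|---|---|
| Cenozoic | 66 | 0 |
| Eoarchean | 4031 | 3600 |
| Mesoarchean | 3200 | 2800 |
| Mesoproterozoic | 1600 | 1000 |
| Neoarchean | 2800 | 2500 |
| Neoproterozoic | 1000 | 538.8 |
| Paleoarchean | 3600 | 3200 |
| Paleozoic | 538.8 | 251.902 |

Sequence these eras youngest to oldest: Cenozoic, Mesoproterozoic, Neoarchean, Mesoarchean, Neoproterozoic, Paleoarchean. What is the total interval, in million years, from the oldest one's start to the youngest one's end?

Cenozoic → Neoproterozoic → Mesoproterozoic → Neoarchean → Mesoarchean → Paleoarchean; total span 3600 Myr

Start ages (Ma): Paleoarchean 3600, Mesoarchean 3200, Neoarchean 2800, Mesoproterozoic 1600, Neoproterozoic 1000, Cenozoic 66.
Ordered youngest to oldest: Cenozoic, Neoproterozoic, Mesoproterozoic, Neoarchean, Mesoarchean, Paleoarchean.
Span = 3600 − 0 = 3600 Myr.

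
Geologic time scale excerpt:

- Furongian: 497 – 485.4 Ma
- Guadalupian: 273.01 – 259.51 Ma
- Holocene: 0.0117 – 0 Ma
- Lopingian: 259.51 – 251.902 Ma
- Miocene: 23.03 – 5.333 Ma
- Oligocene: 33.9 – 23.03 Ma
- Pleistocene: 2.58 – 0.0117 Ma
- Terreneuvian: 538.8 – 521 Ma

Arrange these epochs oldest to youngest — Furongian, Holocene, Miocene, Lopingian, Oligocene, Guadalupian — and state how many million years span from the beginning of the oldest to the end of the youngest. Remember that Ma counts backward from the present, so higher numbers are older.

From the excerpt: Furongian 497–485.4; Holocene 0.0117–0; Miocene 23.03–5.333; Lopingian 259.51–251.902; Oligocene 33.9–23.03; Guadalupian 273.01–259.51 (Ma).
Larger Ma is earlier, so the oldest is Furongian and the youngest is Holocene; oldest to youngest: Furongian, Guadalupian, Lopingian, Oligocene, Miocene, Holocene.
Oldest start 497 minus youngest end 0 gives 497 Myr overall.

Furongian, Guadalupian, Lopingian, Oligocene, Miocene, Holocene; total span 497 Myr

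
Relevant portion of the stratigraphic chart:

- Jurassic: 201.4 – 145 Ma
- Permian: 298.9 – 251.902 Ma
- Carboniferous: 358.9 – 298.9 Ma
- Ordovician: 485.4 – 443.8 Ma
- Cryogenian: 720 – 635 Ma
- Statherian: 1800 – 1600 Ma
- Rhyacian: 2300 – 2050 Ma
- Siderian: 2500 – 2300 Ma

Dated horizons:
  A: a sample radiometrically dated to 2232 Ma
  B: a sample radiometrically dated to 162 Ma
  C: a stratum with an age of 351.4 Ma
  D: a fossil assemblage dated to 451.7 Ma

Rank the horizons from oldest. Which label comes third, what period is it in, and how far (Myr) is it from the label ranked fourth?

Larger Ma means older, so oldest first: A 2232 > D 451.7 > C 351.4 > B 162.
Counting 3 along gives C (351.4 Ma); the excerpt puts that inside the Carboniferous, 358.9–298.9 Ma.
Next in line is B (162 Ma), and 351.4 − 162 = 189.4 Myr.

C, in the Carboniferous; 189.4 million years to B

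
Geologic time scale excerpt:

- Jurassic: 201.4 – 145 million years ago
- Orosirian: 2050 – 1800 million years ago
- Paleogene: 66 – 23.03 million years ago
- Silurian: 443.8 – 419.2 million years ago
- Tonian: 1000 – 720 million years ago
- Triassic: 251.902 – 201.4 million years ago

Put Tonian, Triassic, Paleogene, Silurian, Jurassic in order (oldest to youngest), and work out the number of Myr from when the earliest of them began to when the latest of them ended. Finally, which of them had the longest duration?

Tonian → Silurian → Triassic → Jurassic → Paleogene; total span 976.97 Myr; longest is Tonian

Start ages (Ma): Tonian 1000, Silurian 443.8, Triassic 251.902, Jurassic 201.4, Paleogene 66.
Ordered oldest to youngest: Tonian, Silurian, Triassic, Jurassic, Paleogene.
Span = 1000 − 23.03 = 976.97 Myr.
Durations: Tonian 280, Paleogene 42.97, Silurian 24.6, Triassic 50.502, Jurassic 56.4 → longest is Tonian (280 Myr).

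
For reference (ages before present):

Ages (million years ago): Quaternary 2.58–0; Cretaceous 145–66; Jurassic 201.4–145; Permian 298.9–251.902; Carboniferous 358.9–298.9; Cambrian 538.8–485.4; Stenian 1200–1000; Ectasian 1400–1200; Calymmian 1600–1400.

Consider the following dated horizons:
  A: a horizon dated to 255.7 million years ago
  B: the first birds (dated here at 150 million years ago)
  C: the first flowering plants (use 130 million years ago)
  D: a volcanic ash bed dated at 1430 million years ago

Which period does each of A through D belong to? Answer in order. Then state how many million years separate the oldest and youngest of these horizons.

Match each age against the start–end ranges in the excerpt: A = 255.7 Ma → Permian (298.9–251.902); B = 150 Ma → Jurassic (201.4–145); C = 130 Ma → Cretaceous (145–66); D = 1430 Ma → Calymmian (1600–1400).
The largest age is 1430 Ma and the smallest is 130 Ma; their difference is 1300 Myr.

A — Permian; B — Jurassic; C — Cretaceous; D — Calymmian; span 1300 million years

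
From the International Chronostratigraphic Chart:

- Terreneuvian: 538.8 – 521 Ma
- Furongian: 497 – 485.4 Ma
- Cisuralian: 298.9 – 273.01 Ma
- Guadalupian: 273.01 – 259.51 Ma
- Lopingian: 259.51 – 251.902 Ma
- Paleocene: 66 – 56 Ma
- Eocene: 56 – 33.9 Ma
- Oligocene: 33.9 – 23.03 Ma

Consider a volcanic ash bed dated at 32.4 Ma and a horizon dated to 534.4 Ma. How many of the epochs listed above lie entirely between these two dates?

534.4 Ma sits inside the Terreneuvian (538.8–521) and 32.4 Ma inside the Oligocene (33.9–23.03); neither of those is wholly between the two dates.
The listed epochs lying completely between them are Furongian, Cisuralian, Guadalupian, Lopingian, Paleocene, Eocene — 6 in all.

6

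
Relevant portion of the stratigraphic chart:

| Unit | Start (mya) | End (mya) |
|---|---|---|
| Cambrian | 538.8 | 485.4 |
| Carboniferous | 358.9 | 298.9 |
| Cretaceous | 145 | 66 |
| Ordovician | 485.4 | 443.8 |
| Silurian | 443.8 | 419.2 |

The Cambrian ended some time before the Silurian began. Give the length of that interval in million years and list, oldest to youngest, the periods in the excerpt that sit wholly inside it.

41.6 million years; Ordovician

The Cambrian closes at 485.4 Ma and the Silurian opens at 443.8 Ma, so the interval is 485.4 − 443.8 = 41.6 Myr.
A period fits inside if it starts at or after 485.4 Ma and ends at or before 443.8 Ma; oldest first that gives Ordovician.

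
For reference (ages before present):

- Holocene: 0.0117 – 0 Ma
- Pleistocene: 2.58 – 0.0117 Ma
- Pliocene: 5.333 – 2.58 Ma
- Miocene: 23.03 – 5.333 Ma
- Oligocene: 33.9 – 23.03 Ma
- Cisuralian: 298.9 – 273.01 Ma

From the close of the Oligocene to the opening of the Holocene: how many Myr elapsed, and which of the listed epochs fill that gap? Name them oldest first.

23.0183 million years; Miocene, Pliocene, Pleistocene

End of Oligocene = 23.03 Ma; start of Holocene = 0.0117 Ma.
Gap = 23.03 − 0.0117 = 23.0183 Myr.
Epochs wholly inside 23.03–0.0117 Ma: Miocene (23.03–5.333), Pliocene (5.333–2.58), Pleistocene (2.58–0.0117).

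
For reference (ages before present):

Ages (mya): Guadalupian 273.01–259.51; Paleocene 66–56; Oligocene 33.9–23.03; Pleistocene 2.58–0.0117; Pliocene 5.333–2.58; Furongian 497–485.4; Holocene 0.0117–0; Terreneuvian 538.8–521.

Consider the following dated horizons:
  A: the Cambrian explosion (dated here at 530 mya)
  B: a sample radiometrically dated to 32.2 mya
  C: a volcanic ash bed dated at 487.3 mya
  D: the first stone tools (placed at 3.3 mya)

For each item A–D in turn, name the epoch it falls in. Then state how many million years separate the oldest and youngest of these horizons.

Match each age against the start–end ranges in the excerpt: A = 530 Ma → Terreneuvian (538.8–521); B = 32.2 Ma → Oligocene (33.9–23.03); C = 487.3 Ma → Furongian (497–485.4); D = 3.3 Ma → Pliocene (5.333–2.58).
The largest age is 530 Ma and the smallest is 3.3 Ma; their difference is 526.7 Myr.

A — Terreneuvian; B — Oligocene; C — Furongian; D — Pliocene; span 526.7 million years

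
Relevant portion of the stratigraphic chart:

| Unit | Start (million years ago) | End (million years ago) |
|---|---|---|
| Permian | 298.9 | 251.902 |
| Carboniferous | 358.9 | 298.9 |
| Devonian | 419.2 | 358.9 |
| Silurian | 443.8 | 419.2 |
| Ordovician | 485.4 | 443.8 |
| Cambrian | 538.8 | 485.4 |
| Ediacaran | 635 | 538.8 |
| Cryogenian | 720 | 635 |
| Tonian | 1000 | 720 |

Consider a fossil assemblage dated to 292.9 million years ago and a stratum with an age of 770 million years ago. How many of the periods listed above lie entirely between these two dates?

770 Ma sits inside the Tonian (1000–720) and 292.9 Ma inside the Permian (298.9–251.902); neither of those is wholly between the two dates.
The listed periods lying completely between them are Cryogenian, Ediacaran, Cambrian, Ordovician, Silurian, Devonian, Carboniferous — 7 in all.

7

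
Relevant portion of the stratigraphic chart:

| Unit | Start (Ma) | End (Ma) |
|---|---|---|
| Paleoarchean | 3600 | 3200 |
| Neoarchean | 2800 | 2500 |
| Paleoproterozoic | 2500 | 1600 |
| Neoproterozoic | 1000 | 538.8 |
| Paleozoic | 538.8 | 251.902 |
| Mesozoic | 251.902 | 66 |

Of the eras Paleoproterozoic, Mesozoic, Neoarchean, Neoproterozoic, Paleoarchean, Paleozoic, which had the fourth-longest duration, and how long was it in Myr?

Durations: Paleoproterozoic 900; Mesozoic 185.902; Neoarchean 300; Neoproterozoic 461.2; Paleoarchean 400; Paleozoic 286.898 Myr.
Sorted longest-first: Paleoproterozoic (900), Neoproterozoic (461.2), Paleoarchean (400), Neoarchean (300), Paleozoic (286.898), Mesozoic (185.902).
The fourth longest is Neoarchean at 300 Myr.

Neoarchean, 300 million years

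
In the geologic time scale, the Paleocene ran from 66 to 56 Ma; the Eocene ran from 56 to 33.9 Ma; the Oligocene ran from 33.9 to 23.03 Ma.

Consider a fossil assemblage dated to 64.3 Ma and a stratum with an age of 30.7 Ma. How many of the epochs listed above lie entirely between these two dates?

The older date is 64.3 Ma and the younger is 30.7 Ma.
Epochs with start < 64.3 and end > 30.7 Ma: Eocene (56–33.9).
That is 1 complete epoch.

1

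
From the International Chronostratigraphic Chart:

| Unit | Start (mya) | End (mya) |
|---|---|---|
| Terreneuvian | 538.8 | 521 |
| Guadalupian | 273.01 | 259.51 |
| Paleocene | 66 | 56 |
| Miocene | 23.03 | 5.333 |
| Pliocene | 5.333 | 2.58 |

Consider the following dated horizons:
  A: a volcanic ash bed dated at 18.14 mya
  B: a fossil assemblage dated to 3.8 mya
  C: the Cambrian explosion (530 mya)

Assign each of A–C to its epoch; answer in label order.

Match each age against the start–end ranges in the excerpt: A = 18.14 Ma → Miocene (23.03–5.333); B = 3.8 Ma → Pliocene (5.333–2.58); C = 530 Ma → Terreneuvian (538.8–521).

A — Miocene; B — Pliocene; C — Terreneuvian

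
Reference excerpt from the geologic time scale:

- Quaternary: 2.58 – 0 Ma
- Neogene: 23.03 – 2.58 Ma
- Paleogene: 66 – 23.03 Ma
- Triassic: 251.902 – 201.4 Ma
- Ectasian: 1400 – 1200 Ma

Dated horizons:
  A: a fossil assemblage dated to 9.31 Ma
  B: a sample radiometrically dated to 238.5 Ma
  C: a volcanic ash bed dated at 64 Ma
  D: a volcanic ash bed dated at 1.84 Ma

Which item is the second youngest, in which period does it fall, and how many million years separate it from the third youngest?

A, in the Neogene; 54.69 million years to C

Smaller Ma means younger, so youngest first: D 1.84 < A 9.31 < C 64 < B 238.5.
Counting 2 along gives A (9.31 Ma); the excerpt puts that inside the Neogene, 23.03–2.58 Ma.
Next in line is C (64 Ma), and 64 − 9.31 = 54.69 Myr.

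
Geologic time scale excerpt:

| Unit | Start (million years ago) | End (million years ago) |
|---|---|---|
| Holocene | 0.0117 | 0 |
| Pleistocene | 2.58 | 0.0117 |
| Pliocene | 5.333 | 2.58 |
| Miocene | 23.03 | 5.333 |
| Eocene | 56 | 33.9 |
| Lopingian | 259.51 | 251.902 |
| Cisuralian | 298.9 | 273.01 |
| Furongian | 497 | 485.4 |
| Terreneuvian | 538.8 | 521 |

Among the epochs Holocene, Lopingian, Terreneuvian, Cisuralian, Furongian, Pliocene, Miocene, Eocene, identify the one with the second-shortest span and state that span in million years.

Pliocene, 2.753 million years

Durations: Holocene 0.0117; Lopingian 7.608; Terreneuvian 17.8; Cisuralian 25.89; Furongian 11.6; Pliocene 2.753; Miocene 17.697; Eocene 22.1 Myr.
Sorted shortest-first: Holocene (0.0117), Pliocene (2.753), Lopingian (7.608), Furongian (11.6), Miocene (17.697), Terreneuvian (17.8), Eocene (22.1), Cisuralian (25.89).
The second shortest is Pliocene at 2.753 Myr.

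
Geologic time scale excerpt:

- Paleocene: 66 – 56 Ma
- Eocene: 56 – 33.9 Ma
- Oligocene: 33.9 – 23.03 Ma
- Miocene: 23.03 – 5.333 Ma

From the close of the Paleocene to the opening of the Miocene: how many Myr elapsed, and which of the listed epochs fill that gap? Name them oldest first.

End of Paleocene = 56 Ma; start of Miocene = 23.03 Ma.
Gap = 56 − 23.03 = 32.97 Myr.
Epochs wholly inside 56–23.03 Ma: Eocene (56–33.9), Oligocene (33.9–23.03).

32.97 million years; Eocene, Oligocene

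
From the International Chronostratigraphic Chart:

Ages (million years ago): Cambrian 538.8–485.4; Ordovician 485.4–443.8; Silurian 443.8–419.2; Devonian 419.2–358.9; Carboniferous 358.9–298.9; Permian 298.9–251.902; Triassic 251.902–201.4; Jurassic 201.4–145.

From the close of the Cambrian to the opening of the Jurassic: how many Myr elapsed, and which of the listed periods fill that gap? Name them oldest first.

284 million years; Ordovician, Silurian, Devonian, Carboniferous, Permian, Triassic

End of Cambrian = 485.4 Ma; start of Jurassic = 201.4 Ma.
Gap = 485.4 − 201.4 = 284 Myr.
Periods wholly inside 485.4–201.4 Ma: Ordovician (485.4–443.8), Silurian (443.8–419.2), Devonian (419.2–358.9), Carboniferous (358.9–298.9), Permian (298.9–251.902), Triassic (251.902–201.4).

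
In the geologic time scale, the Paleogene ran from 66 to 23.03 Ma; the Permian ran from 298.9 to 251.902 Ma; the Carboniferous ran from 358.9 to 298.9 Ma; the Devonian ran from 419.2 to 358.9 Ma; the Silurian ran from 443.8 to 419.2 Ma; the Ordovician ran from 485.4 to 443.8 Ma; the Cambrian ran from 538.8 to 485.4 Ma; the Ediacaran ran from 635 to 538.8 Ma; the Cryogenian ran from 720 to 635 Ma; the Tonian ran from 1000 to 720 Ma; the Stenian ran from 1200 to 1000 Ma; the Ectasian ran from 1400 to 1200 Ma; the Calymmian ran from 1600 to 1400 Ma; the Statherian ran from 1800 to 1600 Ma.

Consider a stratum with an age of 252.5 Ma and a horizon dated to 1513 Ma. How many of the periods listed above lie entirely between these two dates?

1513 Ma sits inside the Calymmian (1600–1400) and 252.5 Ma inside the Permian (298.9–251.902); neither of those is wholly between the two dates.
The listed periods lying completely between them are Ectasian, Stenian, Tonian, Cryogenian, Ediacaran, Cambrian, Ordovician, Silurian, Devonian, Carboniferous — 10 in all.

10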